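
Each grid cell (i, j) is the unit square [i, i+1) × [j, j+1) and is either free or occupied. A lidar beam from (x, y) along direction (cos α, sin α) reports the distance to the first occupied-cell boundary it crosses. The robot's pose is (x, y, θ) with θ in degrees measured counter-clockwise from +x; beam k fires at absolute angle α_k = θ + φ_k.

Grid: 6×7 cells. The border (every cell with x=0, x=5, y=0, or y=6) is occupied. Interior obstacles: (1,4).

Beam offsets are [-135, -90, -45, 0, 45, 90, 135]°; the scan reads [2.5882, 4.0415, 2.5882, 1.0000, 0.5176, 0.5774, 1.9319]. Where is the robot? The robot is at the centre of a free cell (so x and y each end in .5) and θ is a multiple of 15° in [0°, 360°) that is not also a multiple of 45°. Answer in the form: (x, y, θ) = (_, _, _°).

The pose lattice has 19·16 = 304 candidates. Test each by forward raycasting.
  (3.5, 3.5, 165°): beam 1 = 1.7321 ≠ 2.5882 ✗
  (1.5, 3.5, 60°): beam 3 = 3.6235 ≠ 2.5882 ✗
  (1.5, 5.5, 330°): beam 1 = 0.5176 ≠ 2.5882 ✗
  …
  (4.5, 3.5, 300°): r_1=2.5882, r_2=4.0415, r_3=2.5882, r_4=1.0000, r_5=0.5176, r_6=0.5774, r_7=1.9319 — all match ✓
No second candidate reproduces the full scan.

(x, y, θ) = (4.5, 3.5, 300°)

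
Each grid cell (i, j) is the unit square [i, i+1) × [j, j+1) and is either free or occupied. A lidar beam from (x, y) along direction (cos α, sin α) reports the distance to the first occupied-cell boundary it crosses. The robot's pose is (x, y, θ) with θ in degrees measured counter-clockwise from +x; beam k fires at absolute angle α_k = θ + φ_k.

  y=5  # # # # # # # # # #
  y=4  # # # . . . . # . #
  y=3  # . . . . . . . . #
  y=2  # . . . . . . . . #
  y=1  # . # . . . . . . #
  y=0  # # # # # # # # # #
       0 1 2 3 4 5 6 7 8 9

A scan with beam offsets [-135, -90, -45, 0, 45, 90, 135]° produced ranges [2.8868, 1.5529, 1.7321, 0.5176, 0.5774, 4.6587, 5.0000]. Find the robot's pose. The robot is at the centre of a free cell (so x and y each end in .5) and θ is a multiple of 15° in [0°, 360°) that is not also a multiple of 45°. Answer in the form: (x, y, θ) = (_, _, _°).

The pose lattice has 28·16 = 448 candidates. Test each by forward raycasting.
  (5.5, 3.5, 120°): beam 1 = 3.6235 ≠ 2.8868 ✗
  (5.5, 4.5, 330°): beam 1 = 4.6587 ≠ 2.8868 ✗
  (4.5, 1.5, 300°): beam 1 = 1.5529 ≠ 2.8868 ✗
  (5.5, 4.5, 150°): beam 1 = 1.5529 ≠ 2.8868 ✗
  …
  (7.5, 3.5, 75°): r_1=2.8868, r_2=1.5529, r_3=1.7321, r_4=0.5176, r_5=0.5774, r_6=4.6587, r_7=5.0000 — all match ✓
Unique over the lattice → pose = (7.5, 3.5, 75°).

(x, y, θ) = (7.5, 3.5, 75°)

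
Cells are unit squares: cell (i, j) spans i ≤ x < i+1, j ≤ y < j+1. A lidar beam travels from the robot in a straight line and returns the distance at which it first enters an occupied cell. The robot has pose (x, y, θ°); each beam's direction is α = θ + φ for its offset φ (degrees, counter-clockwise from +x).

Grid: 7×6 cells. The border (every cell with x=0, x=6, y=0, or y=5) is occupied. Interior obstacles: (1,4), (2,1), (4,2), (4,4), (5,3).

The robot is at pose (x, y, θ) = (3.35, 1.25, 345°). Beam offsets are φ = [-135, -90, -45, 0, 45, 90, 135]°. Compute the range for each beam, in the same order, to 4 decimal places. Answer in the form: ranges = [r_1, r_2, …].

beam 1: φ=-135°, α=210°
  direction (-0.8660, -0.5000); cell (3,1); t to first gridline: x 0.4041, y 0.5000 (then +1.1547 / +2.0000)
    (2,1) via x @ 0.4041  # hit
  → r_1 = 0.4041
beam 2: φ=-90°, α=255°
  direction (-0.2588, -0.9659); cell (3,1); t to first gridline: x 1.3523, y 0.2588 (then +3.8637 / +1.0353)
    (3,0) via y @ 0.2588  # hit
  → r_2 = 0.2588
beam 3: φ=-45°, α=300°
  direction (0.5000, -0.8660); cell (3,1); t to first gridline: x 1.3000, y 0.2887 (then +2.0000 / +1.1547)
    (3,0) via y @ 0.2887  # hit
  → r_3 = 0.2887
beam 4: φ=0°, α=345°
  direction (0.9659, -0.2588); cell (3,1); t to first gridline: x 0.6729, y 0.9659 (then +1.0353 / +3.8637)
    (4,1) via x @ 0.6729
    (4,0) via y @ 0.9659  # hit
  → r_4 = 0.9659
beam 5: φ=45°, α=30°
  direction (0.8660, 0.5000); cell (3,1); t to first gridline: x 0.7506, y 1.5000 (then +1.1547 / +2.0000)
    (4,1) via x @ 0.7506
    (4,2) via y @ 1.5000  # hit
  → r_5 = 1.5000
beam 6: φ=90°, α=75°
  direction (0.2588, 0.9659); cell (3,1); t to first gridline: x 2.5114, y 0.7765 (then +3.8637 / +1.0353)
    (3,2) via y @ 0.7765
    (3,3) via y @ 1.8117
    (4,3) via x @ 2.5114
    (4,4) via y @ 2.8470  # hit
  → r_6 = 2.8470
beam 7: φ=135°, α=120°
  direction (-0.5000, 0.8660); cell (3,1); t to first gridline: x 0.7000, y 0.8660 (then +2.0000 / +1.1547)
    (2,1) via x @ 0.7000  # hit
  → r_7 = 0.7000

ranges = [0.4041, 0.2588, 0.2887, 0.9659, 1.5000, 2.8470, 0.7000]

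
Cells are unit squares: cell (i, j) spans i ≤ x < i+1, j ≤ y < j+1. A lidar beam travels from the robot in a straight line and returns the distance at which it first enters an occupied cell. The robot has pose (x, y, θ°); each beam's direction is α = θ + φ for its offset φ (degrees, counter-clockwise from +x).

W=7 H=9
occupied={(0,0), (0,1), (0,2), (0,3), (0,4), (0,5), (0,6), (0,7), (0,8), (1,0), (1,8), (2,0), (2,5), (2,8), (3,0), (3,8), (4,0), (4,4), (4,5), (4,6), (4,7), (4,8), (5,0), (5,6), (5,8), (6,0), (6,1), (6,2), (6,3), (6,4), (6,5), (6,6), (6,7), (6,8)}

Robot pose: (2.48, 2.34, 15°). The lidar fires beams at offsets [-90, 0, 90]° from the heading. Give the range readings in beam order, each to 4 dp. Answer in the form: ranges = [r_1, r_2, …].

beam 1: φ=-90°, α=285°
  direction (0.2588, -0.9659); cell (2,2); t to first gridline: x 2.0091, y 0.3520 (then +3.8637 / +1.0353)
    (2,1) via y @ 0.3520
    (2,0) via y @ 1.3873  # hit
  → r_1 = 1.3873
beam 2: φ=0°, α=15°
  direction (0.9659, 0.2588); cell (2,2); t to first gridline: x 0.5383, y 2.5500 (then +1.0353 / +3.8637)
    (3,2) via x @ 0.5383
    (4,2) via x @ 1.5736
    (4,3) via y @ 2.5500
    (5,3) via x @ 2.6089
    (6,3) via x @ 3.6442  # hit
  → r_2 = 3.6442
beam 3: φ=90°, α=105°
  direction (-0.2588, 0.9659); cell (2,2); t to first gridline: x 1.8546, y 0.6833 (then +3.8637 / +1.0353)
    (2,3) via y @ 0.6833
    (2,4) via y @ 1.7186
    (1,4) via x @ 1.8546
    (1,5) via y @ 2.7538
    (1,6) via y @ 3.7891
    (1,7) via y @ 4.8244
    (0,7) via x @ 5.7183  # hit
  → r_3 = 5.7183

ranges = [1.3873, 3.6442, 5.7183]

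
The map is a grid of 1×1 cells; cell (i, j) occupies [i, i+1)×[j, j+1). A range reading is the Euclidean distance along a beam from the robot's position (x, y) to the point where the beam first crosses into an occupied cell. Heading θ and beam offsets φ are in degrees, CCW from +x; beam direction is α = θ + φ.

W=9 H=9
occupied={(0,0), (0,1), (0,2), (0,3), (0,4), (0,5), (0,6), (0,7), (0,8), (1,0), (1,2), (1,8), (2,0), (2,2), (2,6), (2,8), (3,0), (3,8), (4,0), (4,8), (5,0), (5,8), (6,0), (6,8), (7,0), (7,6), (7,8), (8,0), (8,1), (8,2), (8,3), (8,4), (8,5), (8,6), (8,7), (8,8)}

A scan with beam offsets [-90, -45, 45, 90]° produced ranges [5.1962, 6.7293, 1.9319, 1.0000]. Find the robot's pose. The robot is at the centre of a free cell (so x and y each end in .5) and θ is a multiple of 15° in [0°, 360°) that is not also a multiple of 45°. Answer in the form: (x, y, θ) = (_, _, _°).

Enumerate (i+0.5, j+0.5, θ) over the 45 free cells and 16 admissible headings. For each, cast all 4 beams and compare to the given ranges.
  (3.5, 6.5, 255°): beam 1 = 0.5176 ≠ 5.1962 ✗
  (6.5, 4.5, 330°): beam 1 = 4.0415 ≠ 5.1962 ✗
  (7.5, 5.5, 165°): beam 1 = 0.5176 ≠ 5.1962 ✗
  …
  (3.5, 1.5, 120°): r_1=5.1962, r_2=6.7293, r_3=1.9319, r_4=1.0000 — all match ✓
Unique over the lattice → pose = (3.5, 1.5, 120°).

(x, y, θ) = (3.5, 1.5, 120°)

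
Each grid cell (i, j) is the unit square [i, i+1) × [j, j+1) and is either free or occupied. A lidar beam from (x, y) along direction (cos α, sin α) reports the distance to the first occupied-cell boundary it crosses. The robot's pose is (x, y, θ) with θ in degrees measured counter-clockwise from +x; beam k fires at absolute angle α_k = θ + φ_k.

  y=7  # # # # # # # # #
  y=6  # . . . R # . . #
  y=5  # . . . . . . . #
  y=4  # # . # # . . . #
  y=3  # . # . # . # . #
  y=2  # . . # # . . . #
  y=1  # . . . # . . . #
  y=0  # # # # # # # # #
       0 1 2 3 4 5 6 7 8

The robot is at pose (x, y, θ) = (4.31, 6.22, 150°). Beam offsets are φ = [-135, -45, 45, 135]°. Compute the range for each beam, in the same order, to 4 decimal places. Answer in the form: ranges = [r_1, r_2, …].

ranges = [0.7143, 0.8075, 3.4268, 1.2630]

beam 1: φ=-135°, α=15°
  cosα=0.9659 sinα=0.2588 | (4,6) | tMaxX 0.7143 tMaxY 3.0137 | tΔX 1.0353 tΔY 3.8637
    t=0.7143 [x] (5,6) — stop
  → r_1 = 0.7143
beam 2: φ=-45°, α=105°
  cosα=-0.2588 sinα=0.9659 | (4,6) | tMaxX 1.1977 tMaxY 0.8075 | tΔX 3.8637 tΔY 1.0353
    t=0.8075 [y] (4,7) — stop
  → r_2 = 0.8075
beam 3: φ=45°, α=195°
  cosα=-0.9659 sinα=-0.2588 | (4,6) | tMaxX 0.3209 tMaxY 0.8500 | tΔX 1.0353 tΔY 3.8637
    t=0.3209 [x] (3,6)
    t=0.8500 [y] (3,5)
    t=1.3562 [x] (2,5)
    t=2.3915 [x] (1,5)
    t=3.4268 [x] (0,5) — stop
  → r_3 = 3.4268
beam 4: φ=135°, α=285°
  cosα=0.2588 sinα=-0.9659 | (4,6) | tMaxX 2.6660 tMaxY 0.2278 | tΔX 3.8637 tΔY 1.0353
    t=0.2278 [y] (4,5)
    t=1.2630 [y] (4,4) — stop
  → r_4 = 1.2630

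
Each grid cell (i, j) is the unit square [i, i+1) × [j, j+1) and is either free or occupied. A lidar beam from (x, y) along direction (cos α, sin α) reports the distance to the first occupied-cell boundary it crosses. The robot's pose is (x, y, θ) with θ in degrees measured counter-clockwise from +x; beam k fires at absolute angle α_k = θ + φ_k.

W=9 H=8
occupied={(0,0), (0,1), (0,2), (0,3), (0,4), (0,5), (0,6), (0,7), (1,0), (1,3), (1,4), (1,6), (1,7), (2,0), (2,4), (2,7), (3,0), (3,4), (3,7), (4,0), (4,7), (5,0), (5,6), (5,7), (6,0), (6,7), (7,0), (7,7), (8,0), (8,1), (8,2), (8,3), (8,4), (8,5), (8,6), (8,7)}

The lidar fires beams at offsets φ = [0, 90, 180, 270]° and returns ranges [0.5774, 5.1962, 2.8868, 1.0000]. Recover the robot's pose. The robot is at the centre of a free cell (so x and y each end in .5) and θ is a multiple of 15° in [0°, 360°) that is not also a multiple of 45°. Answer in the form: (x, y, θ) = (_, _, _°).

(x, y, θ) = (3.5, 1.5, 300°)

The pose lattice has 36·16 = 576 candidates. Test each by forward raycasting.
  (7.5, 1.5, 15°): beam 1 = 0.5176 ≠ 0.5774 ✗
  (2.5, 6.5, 75°): beam 1 = 0.5176 ≠ 0.5774 ✗
  (2.5, 1.5, 15°): beam 1 = 5.6940 ≠ 0.5774 ✗
  (5.5, 3.5, 105°): beam 1 = 3.6235 ≠ 0.5774 ✗
  …
  (3.5, 1.5, 300°): r_1=0.5774, r_2=5.1962, r_3=2.8868, r_4=1.0000 — all match ✓
Only this pose fits every beam.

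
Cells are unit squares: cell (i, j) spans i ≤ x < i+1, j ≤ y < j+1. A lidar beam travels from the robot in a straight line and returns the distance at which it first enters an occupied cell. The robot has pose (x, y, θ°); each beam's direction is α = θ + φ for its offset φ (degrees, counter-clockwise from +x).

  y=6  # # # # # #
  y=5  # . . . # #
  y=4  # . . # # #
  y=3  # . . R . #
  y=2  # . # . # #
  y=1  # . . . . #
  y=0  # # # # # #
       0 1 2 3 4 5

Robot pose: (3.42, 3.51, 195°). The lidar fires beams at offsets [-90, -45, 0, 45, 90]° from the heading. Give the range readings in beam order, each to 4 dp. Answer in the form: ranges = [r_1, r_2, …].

beam 1: φ=-90°, α=105°
  dir = (cos 105°, sin 105°) = (-0.2588, 0.9659); from cell (3,3)
  next x-line at t=1.6228, next y-line at t=0.5073; Δt_x=3.8637, Δt_y=1.0353
    y: enter (3,4) at t=0.5073 ← occupied
  → r_1 = 0.5073
beam 2: φ=-45°, α=150°
  dir = (cos 150°, sin 150°) = (-0.8660, 0.5000); from cell (3,3)
  next x-line at t=0.4850, next y-line at t=0.9800; Δt_x=1.1547, Δt_y=2.0000
    x: enter (2,3) at t=0.4850
    y: enter (2,4) at t=0.9800
    x: enter (1,4) at t=1.6397
    x: enter (0,4) at t=2.7944 ← occupied
  → r_2 = 2.7944
beam 3: φ=0°, α=195°
  dir = (cos 195°, sin 195°) = (-0.9659, -0.2588); from cell (3,3)
  next x-line at t=0.4348, next y-line at t=1.9705; Δt_x=1.0353, Δt_y=3.8637
    x: enter (2,3) at t=0.4348
    x: enter (1,3) at t=1.4701
    y: enter (1,2) at t=1.9705
    x: enter (0,2) at t=2.5054 ← occupied
  → r_3 = 2.5054
beam 4: φ=45°, α=240°
  dir = (cos 240°, sin 240°) = (-0.5000, -0.8660); from cell (3,3)
  next x-line at t=0.8400, next y-line at t=0.5889; Δt_x=2.0000, Δt_y=1.1547
    y: enter (3,2) at t=0.5889
    x: enter (2,2) at t=0.8400 ← occupied
  → r_4 = 0.8400
beam 5: φ=90°, α=285°
  dir = (cos 285°, sin 285°) = (0.2588, -0.9659); from cell (3,3)
  next x-line at t=2.2409, next y-line at t=0.5280; Δt_x=3.8637, Δt_y=1.0353
    y: enter (3,2) at t=0.5280
    y: enter (3,1) at t=1.5633
    x: enter (4,1) at t=2.2409
    y: enter (4,0) at t=2.5985 ← occupied
  → r_5 = 2.5985

ranges = [0.5073, 2.7944, 2.5054, 0.8400, 2.5985]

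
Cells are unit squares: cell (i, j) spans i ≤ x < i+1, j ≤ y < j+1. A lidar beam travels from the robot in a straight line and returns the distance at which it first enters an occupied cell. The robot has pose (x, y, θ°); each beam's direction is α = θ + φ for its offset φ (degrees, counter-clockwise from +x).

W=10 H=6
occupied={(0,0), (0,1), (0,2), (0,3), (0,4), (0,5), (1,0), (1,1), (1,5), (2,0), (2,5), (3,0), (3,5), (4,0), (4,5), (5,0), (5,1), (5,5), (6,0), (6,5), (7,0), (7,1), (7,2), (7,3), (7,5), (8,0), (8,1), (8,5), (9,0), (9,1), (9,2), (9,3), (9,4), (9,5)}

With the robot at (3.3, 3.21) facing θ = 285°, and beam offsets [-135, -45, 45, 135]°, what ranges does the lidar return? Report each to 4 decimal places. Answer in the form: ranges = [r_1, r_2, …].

beam 1: φ=-135°, α=150°
  d=(-0.8660,0.5000)  start (3,3)  tX=0.3464 tY=1.5800  stride 1/|dx|=1.1547 1/|dy|=2.0000
    cross x-line → (2,3), t=0.3464
    cross x-line → (1,3), t=1.5011
    cross y-line → (1,4), t=1.5800
    cross x-line → (0,4), t=2.6558 (wall)
  → r_1 = 2.6558
beam 2: φ=-45°, α=240°
  d=(-0.5000,-0.8660)  start (3,3)  tX=0.6000 tY=0.2425  stride 1/|dx|=2.0000 1/|dy|=1.1547
    cross y-line → (3,2), t=0.2425
    cross x-line → (2,2), t=0.6000
    cross y-line → (2,1), t=1.3972
    cross y-line → (2,0), t=2.5519 (wall)
  → r_2 = 2.5519
beam 3: φ=45°, α=330°
  d=(0.8660,-0.5000)  start (3,3)  tX=0.8083 tY=0.4200  stride 1/|dx|=1.1547 1/|dy|=2.0000
    cross y-line → (3,2), t=0.4200
    cross x-line → (4,2), t=0.8083
    cross x-line → (5,2), t=1.9630
    cross y-line → (5,1), t=2.4200 (wall)
  → r_3 = 2.4200
beam 4: φ=135°, α=60°
  d=(0.5000,0.8660)  start (3,3)  tX=1.4000 tY=0.9122  stride 1/|dx|=2.0000 1/|dy|=1.1547
    cross y-line → (3,4), t=0.9122
    cross x-line → (4,4), t=1.4000
    cross y-line → (4,5), t=2.0669 (wall)
  → r_4 = 2.0669

ranges = [2.6558, 2.5519, 2.4200, 2.0669]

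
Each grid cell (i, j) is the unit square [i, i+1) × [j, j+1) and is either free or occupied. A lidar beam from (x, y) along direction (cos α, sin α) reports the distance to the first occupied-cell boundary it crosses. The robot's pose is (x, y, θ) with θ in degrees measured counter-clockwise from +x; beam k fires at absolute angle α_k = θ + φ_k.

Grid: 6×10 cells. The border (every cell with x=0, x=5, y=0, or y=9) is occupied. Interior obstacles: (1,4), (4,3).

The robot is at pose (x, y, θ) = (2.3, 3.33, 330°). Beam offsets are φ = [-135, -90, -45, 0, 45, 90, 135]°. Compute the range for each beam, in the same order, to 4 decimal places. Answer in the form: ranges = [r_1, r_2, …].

beam 1: φ=-135°, α=195°
  cosα=-0.9659 sinα=-0.2588 | (2,3) | tMaxX 0.3106 tMaxY 1.2750 | tΔX 1.0353 tΔY 3.8637
    t=0.3106 [x] (1,3)
    t=1.2750 [y] (1,2)
    t=1.3459 [x] (0,2) — stop
  → r_1 = 1.3459
beam 2: φ=-90°, α=240°
  cosα=-0.5000 sinα=-0.8660 | (2,3) | tMaxX 0.6000 tMaxY 0.3811 | tΔX 2.0000 tΔY 1.1547
    t=0.3811 [y] (2,2)
    t=0.6000 [x] (1,2)
    t=1.5358 [y] (1,1)
    t=2.6000 [x] (0,1) — stop
  → r_2 = 2.6000
beam 3: φ=-45°, α=285°
  cosα=0.2588 sinα=-0.9659 | (2,3) | tMaxX 2.7046 tMaxY 0.3416 | tΔX 3.8637 tΔY 1.0353
    t=0.3416 [y] (2,2)
    t=1.3769 [y] (2,1)
    t=2.4122 [y] (2,0) — stop
  → r_3 = 2.4122
beam 4: φ=0°, α=330°
  cosα=0.8660 sinα=-0.5000 | (2,3) | tMaxX 0.8083 tMaxY 0.6600 | tΔX 1.1547 tΔY 2.0000
    t=0.6600 [y] (2,2)
    t=0.8083 [x] (3,2)
    t=1.9630 [x] (4,2)
    t=2.6600 [y] (4,1)
    t=3.1177 [x] (5,1) — stop
  → r_4 = 3.1177
beam 5: φ=45°, α=15°
  cosα=0.9659 sinα=0.2588 | (2,3) | tMaxX 0.7247 tMaxY 2.5887 | tΔX 1.0353 tΔY 3.8637
    t=0.7247 [x] (3,3)
    t=1.7600 [x] (4,3) — stop
  → r_5 = 1.7600
beam 6: φ=90°, α=60°
  cosα=0.5000 sinα=0.8660 | (2,3) | tMaxX 1.4000 tMaxY 0.7736 | tΔX 2.0000 tΔY 1.1547
    t=0.7736 [y] (2,4)
    t=1.4000 [x] (3,4)
    t=1.9283 [y] (3,5)
    t=3.0831 [y] (3,6)
    t=3.4000 [x] (4,6)
    t=4.2378 [y] (4,7)
    t=5.3925 [y] (4,8)
    t=5.4000 [x] (5,8) — stop
  → r_6 = 5.4000
beam 7: φ=135°, α=105°
  cosα=-0.2588 sinα=0.9659 | (2,3) | tMaxX 1.1591 tMaxY 0.6936 | tΔX 3.8637 tΔY 1.0353
    t=0.6936 [y] (2,4)
    t=1.1591 [x] (1,4) — stop
  → r_7 = 1.1591

ranges = [1.3459, 2.6000, 2.4122, 3.1177, 1.7600, 5.4000, 1.1591]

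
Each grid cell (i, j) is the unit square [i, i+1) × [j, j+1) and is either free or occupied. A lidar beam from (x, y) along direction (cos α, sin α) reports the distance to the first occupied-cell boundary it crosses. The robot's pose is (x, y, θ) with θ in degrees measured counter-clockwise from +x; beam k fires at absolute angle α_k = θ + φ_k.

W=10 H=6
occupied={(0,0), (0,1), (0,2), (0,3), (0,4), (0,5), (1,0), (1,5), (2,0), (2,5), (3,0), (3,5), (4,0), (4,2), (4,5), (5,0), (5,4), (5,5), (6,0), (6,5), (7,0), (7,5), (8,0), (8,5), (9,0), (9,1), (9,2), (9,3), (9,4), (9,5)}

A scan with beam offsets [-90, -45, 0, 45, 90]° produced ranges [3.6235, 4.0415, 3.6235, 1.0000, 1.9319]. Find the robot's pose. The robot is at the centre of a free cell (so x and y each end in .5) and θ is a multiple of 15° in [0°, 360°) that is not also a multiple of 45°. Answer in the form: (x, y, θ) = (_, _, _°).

(x, y, θ) = (5.5, 1.5, 105°)

The pose lattice has 30·16 = 480 candidates. Test each by forward raycasting.
  (5.5, 1.5, 285°): beam 1 = 1.9319 ≠ 3.6235 ✗
  (8.5, 4.5, 30°): beam 1 = 1.0000 ≠ 3.6235 ✗
  (1.5, 2.5, 330°): beam 1 = 1.0000 ≠ 3.6235 ✗
  (8.5, 4.5, 165°): beam 1 = 0.5176 ≠ 3.6235 ✗
  (1.5, 4.5, 30°): beam 1 = 4.0415 ≠ 3.6235 ✗
  …
  (5.5, 1.5, 105°): r_1=3.6235, r_2=4.0415, r_3=3.6235, r_4=1.0000, r_5=1.9319 — all match ✓
Only this pose fits every beam.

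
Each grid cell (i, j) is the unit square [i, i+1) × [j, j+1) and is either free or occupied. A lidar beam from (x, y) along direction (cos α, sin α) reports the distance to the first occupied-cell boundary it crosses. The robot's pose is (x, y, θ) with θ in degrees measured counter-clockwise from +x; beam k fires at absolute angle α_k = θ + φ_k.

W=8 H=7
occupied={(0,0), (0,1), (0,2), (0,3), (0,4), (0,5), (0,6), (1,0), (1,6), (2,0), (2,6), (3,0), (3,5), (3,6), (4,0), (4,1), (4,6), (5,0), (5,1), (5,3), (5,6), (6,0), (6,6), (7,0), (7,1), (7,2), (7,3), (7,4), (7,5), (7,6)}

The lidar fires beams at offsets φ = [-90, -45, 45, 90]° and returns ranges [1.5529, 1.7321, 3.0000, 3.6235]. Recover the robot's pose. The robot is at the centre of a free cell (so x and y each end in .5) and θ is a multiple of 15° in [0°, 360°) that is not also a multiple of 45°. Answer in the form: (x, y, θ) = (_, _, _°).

The pose lattice has 26·16 = 416 candidates. Test each by forward raycasting.
  (3.5, 3.5, 75°): beam 2 = 4.0415 ≠ 1.7321 ✗
  (1.5, 1.5, 345°): beam 1 = 0.5176 ≠ 1.5529 ✗
  (5.5, 4.5, 30°): beam 1 = 0.5774 ≠ 1.5529 ✗
  (5.5, 4.5, 345°): beam 1 = 0.5176 ≠ 1.5529 ✗
  (1.5, 1.5, 15°): beam 1 = 0.5176 ≠ 1.5529 ✗
  …
  (2.5, 4.5, 195°): r_1=1.5529, r_2=1.7321, r_3=3.0000, r_4=3.6235 — all match ✓
Only this pose fits every beam.

(x, y, θ) = (2.5, 4.5, 195°)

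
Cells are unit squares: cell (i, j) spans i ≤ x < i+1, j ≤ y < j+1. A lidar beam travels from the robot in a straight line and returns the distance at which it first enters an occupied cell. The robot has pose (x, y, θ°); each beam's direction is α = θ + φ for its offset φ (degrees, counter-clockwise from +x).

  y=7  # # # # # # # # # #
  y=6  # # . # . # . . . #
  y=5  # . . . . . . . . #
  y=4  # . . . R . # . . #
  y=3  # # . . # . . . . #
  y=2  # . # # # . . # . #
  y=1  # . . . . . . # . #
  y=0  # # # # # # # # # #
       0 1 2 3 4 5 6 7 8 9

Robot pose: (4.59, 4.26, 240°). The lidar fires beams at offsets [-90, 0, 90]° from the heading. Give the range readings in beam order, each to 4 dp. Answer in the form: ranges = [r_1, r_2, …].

ranges = [3.4800, 0.3002, 2.7828]

beam 1: φ=-90°, α=150°
  d=(-0.8660,0.5000)  start (4,4)  tX=0.6813 tY=1.4800  stride 1/|dx|=1.1547 1/|dy|=2.0000
    cross x-line → (3,4), t=0.6813
    cross y-line → (3,5), t=1.4800
    cross x-line → (2,5), t=1.8360
    cross x-line → (1,5), t=2.9907
    cross y-line → (1,6), t=3.4800 (wall)
  → r_1 = 3.4800
beam 2: φ=0°, α=240°
  d=(-0.5000,-0.8660)  start (4,4)  tX=1.1800 tY=0.3002  stride 1/|dx|=2.0000 1/|dy|=1.1547
    cross y-line → (4,3), t=0.3002 (wall)
  → r_2 = 0.3002
beam 3: φ=90°, α=330°
  d=(0.8660,-0.5000)  start (4,4)  tX=0.4734 tY=0.5200  stride 1/|dx|=1.1547 1/|dy|=2.0000
    cross x-line → (5,4), t=0.4734
    cross y-line → (5,3), t=0.5200
    cross x-line → (6,3), t=1.6281
    cross y-line → (6,2), t=2.5200
    cross x-line → (7,2), t=2.7828 (wall)
  → r_3 = 2.7828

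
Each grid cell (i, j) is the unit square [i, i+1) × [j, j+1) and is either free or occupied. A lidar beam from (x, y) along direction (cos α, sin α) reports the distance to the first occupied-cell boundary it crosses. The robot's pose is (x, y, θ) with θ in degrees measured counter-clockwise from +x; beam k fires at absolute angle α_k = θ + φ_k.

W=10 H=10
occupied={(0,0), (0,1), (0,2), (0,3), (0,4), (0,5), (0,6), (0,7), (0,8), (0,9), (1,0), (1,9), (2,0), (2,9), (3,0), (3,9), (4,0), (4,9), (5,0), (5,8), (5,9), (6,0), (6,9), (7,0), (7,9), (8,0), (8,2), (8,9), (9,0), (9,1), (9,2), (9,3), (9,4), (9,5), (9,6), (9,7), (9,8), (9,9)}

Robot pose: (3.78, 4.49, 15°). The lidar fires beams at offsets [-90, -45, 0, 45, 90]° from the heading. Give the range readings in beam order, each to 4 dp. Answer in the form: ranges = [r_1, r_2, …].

ranges = [3.6131, 4.8728, 5.4041, 4.0530, 4.6691]

beam 1: φ=-90°, α=285°
  d=(0.2588,-0.9659)  start (3,4)  tX=0.8500 tY=0.5073  stride 1/|dx|=3.8637 1/|dy|=1.0353
    cross y-line → (3,3), t=0.5073
    cross x-line → (4,3), t=0.8500
    cross y-line → (4,2), t=1.5426
    cross y-line → (4,1), t=2.5778
    cross y-line → (4,0), t=3.6131 (wall)
  → r_1 = 3.6131
beam 2: φ=-45°, α=330°
  d=(0.8660,-0.5000)  start (3,4)  tX=0.2540 tY=0.9800  stride 1/|dx|=1.1547 1/|dy|=2.0000
    cross x-line → (4,4), t=0.2540
    cross y-line → (4,3), t=0.9800
    cross x-line → (5,3), t=1.4087
    cross x-line → (6,3), t=2.5634
    cross y-line → (6,2), t=2.9800
    cross x-line → (7,2), t=3.7181
    cross x-line → (8,2), t=4.8728 (wall)
  → r_2 = 4.8728
beam 3: φ=0°, α=15°
  d=(0.9659,0.2588)  start (3,4)  tX=0.2278 tY=1.9705  stride 1/|dx|=1.0353 1/|dy|=3.8637
    cross x-line → (4,4), t=0.2278
    cross x-line → (5,4), t=1.2630
    cross y-line → (5,5), t=1.9705
    cross x-line → (6,5), t=2.2983
    cross x-line → (7,5), t=3.3336
    cross x-line → (8,5), t=4.3689
    cross x-line → (9,5), t=5.4041 (wall)
  → r_3 = 5.4041
beam 4: φ=45°, α=60°
  d=(0.5000,0.8660)  start (3,4)  tX=0.4400 tY=0.5889  stride 1/|dx|=2.0000 1/|dy|=1.1547
    cross x-line → (4,4), t=0.4400
    cross y-line → (4,5), t=0.5889
    cross y-line → (4,6), t=1.7436
    cross x-line → (5,6), t=2.4400
    cross y-line → (5,7), t=2.8983
    cross y-line → (5,8), t=4.0530 (wall)
  → r_4 = 4.0530
beam 5: φ=90°, α=105°
  d=(-0.2588,0.9659)  start (3,4)  tX=3.0137 tY=0.5280  stride 1/|dx|=3.8637 1/|dy|=1.0353
    cross y-line → (3,5), t=0.5280
    cross y-line → (3,6), t=1.5633
    cross y-line → (3,7), t=2.5985
    cross x-line → (2,7), t=3.0137
    cross y-line → (2,8), t=3.6338
    cross y-line → (2,9), t=4.6691 (wall)
  → r_5 = 4.6691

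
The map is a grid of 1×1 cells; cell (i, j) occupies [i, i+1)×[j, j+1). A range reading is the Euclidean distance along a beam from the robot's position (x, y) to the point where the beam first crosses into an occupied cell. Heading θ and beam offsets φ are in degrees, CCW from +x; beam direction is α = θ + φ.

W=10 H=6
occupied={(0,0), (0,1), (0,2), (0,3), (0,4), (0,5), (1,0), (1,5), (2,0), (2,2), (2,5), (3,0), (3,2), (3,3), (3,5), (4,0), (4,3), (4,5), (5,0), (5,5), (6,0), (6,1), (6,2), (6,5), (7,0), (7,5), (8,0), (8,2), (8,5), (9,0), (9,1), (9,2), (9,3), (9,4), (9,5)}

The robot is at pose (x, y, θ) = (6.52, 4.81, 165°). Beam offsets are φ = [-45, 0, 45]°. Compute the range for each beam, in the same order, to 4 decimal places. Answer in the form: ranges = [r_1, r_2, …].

beam 1: φ=-45°, α=120°
  cosα=-0.5000 sinα=0.8660 | (6,4) | tMaxX 1.0400 tMaxY 0.2194 | tΔX 2.0000 tΔY 1.1547
    t=0.2194 [y] (6,5) — stop
  → r_1 = 0.2194
beam 2: φ=0°, α=165°
  cosα=-0.9659 sinα=0.2588 | (6,4) | tMaxX 0.5383 tMaxY 0.7341 | tΔX 1.0353 tΔY 3.8637
    t=0.5383 [x] (5,4)
    t=0.7341 [y] (5,5) — stop
  → r_2 = 0.7341
beam 3: φ=45°, α=210°
  cosα=-0.8660 sinα=-0.5000 | (6,4) | tMaxX 0.6004 tMaxY 1.6200 | tΔX 1.1547 tΔY 2.0000
    t=0.6004 [x] (5,4)
    t=1.6200 [y] (5,3)
    t=1.7551 [x] (4,3) — stop
  → r_3 = 1.7551

ranges = [0.2194, 0.7341, 1.7551]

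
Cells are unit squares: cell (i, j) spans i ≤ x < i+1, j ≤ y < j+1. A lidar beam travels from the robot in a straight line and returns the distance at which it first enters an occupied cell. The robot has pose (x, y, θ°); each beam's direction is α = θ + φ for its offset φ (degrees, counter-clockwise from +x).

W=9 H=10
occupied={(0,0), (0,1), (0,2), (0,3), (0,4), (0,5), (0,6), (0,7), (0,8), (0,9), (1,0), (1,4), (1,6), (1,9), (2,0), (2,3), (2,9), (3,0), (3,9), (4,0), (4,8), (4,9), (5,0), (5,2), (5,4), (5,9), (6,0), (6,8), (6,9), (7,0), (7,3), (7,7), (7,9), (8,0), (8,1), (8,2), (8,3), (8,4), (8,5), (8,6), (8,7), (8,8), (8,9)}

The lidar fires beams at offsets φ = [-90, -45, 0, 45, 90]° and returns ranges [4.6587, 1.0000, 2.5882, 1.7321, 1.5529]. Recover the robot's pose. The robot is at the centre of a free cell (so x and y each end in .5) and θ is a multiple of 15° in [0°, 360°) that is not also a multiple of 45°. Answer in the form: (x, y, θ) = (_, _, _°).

Enumerate (i+0.5, j+0.5, θ) over the 47 free cells and 16 admissible headings. For each, cast all 5 beams and compare to the given ranges.
  (3.5, 8.5, 150°): beam 1 = 0.5774 ≠ 4.6587 ✗
  (1.5, 3.5, 165°): beam 1 = 0.5176 ≠ 4.6587 ✗
  (7.5, 8.5, 255°): beam 1 = 0.5176 ≠ 4.6587 ✗
  (3.5, 1.5, 300°): beam 1 = 1.0000 ≠ 4.6587 ✗
  …
  (6.5, 5.5, 255°): r_1=4.6587, r_2=1.0000, r_3=2.5882, r_4=1.7321, r_5=1.5529 — all match ✓
Unique over the lattice → pose = (6.5, 5.5, 255°).

(x, y, θ) = (6.5, 5.5, 255°)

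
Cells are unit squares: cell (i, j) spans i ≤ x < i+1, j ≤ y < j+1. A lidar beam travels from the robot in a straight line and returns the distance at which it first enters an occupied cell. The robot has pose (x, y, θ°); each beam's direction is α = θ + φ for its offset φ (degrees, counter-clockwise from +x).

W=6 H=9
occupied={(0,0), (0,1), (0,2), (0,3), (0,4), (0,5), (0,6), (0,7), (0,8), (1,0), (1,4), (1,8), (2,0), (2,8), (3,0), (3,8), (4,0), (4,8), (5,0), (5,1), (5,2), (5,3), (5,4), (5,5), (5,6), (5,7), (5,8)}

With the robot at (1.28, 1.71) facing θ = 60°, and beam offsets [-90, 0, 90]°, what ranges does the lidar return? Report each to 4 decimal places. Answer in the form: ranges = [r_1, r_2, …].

beam 1: φ=-90°, α=330°
  direction (0.8660, -0.5000); cell (1,1); t to first gridline: x 0.8314, y 1.4200 (then +1.1547 / +2.0000)
    (2,1) via x @ 0.8314
    (2,0) via y @ 1.4200  # hit
  → r_1 = 1.4200
beam 2: φ=0°, α=60°
  direction (0.5000, 0.8660); cell (1,1); t to first gridline: x 1.4400, y 0.3349 (then +2.0000 / +1.1547)
    (1,2) via y @ 0.3349
    (2,2) via x @ 1.4400
    (2,3) via y @ 1.4896
    (2,4) via y @ 2.6443
    (3,4) via x @ 3.4400
    (3,5) via y @ 3.7990
    (3,6) via y @ 4.9537
    (4,6) via x @ 5.4400
    (4,7) via y @ 6.1084
    (4,8) via y @ 7.2631  # hit
  → r_2 = 7.2631
beam 3: φ=90°, α=150°
  direction (-0.8660, 0.5000); cell (1,1); t to first gridline: x 0.3233, y 0.5800 (then +1.1547 / +2.0000)
    (0,1) via x @ 0.3233  # hit
  → r_3 = 0.3233

ranges = [1.4200, 7.2631, 0.3233]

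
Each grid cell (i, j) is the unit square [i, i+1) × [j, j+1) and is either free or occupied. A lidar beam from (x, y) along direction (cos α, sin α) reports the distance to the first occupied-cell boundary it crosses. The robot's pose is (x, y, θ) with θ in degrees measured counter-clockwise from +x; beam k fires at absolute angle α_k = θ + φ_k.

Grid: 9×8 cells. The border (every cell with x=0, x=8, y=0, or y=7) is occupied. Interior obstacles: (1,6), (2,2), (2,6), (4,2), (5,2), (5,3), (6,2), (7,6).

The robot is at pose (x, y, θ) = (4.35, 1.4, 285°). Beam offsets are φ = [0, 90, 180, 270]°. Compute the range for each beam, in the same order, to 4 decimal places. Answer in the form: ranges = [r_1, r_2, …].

beam 1: φ=0°, α=285°
  cosα=0.2588 sinα=-0.9659 | (4,1) | tMaxX 2.5114 tMaxY 0.4141 | tΔX 3.8637 tΔY 1.0353
    t=0.4141 [y] (4,0) — stop
  → r_1 = 0.4141
beam 2: φ=90°, α=15°
  cosα=0.9659 sinα=0.2588 | (4,1) | tMaxX 0.6729 tMaxY 2.3182 | tΔX 1.0353 tΔY 3.8637
    t=0.6729 [x] (5,1)
    t=1.7082 [x] (6,1)
    t=2.3182 [y] (6,2) — stop
  → r_2 = 2.3182
beam 3: φ=180°, α=105°
  cosα=-0.2588 sinα=0.9659 | (4,1) | tMaxX 1.3523 tMaxY 0.6212 | tΔX 3.8637 tΔY 1.0353
    t=0.6212 [y] (4,2) — stop
  → r_3 = 0.6212
beam 4: φ=270°, α=195°
  cosα=-0.9659 sinα=-0.2588 | (4,1) | tMaxX 0.3623 tMaxY 1.5455 | tΔX 1.0353 tΔY 3.8637
    t=0.3623 [x] (3,1)
    t=1.3976 [x] (2,1)
    t=1.5455 [y] (2,0) — stop
  → r_4 = 1.5455

ranges = [0.4141, 2.3182, 0.6212, 1.5455]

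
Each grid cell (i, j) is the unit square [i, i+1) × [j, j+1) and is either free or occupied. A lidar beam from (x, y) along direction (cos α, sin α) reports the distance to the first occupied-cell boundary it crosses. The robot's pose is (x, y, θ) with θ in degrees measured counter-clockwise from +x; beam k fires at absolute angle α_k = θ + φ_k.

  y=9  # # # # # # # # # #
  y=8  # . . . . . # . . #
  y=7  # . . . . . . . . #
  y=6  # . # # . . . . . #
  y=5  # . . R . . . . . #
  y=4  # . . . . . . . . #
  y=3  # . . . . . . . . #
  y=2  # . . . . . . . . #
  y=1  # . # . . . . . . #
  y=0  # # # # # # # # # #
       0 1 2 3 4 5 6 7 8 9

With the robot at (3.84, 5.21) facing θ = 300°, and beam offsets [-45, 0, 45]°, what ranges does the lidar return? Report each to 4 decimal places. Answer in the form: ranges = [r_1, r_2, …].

beam 1: φ=-45°, α=255°
  d=(-0.2588,-0.9659)  start (3,5)  tX=3.2455 tY=0.2174  stride 1/|dx|=3.8637 1/|dy|=1.0353
    cross y-line → (3,4), t=0.2174
    cross y-line → (3,3), t=1.2527
    cross y-line → (3,2), t=2.2880
    cross x-line → (2,2), t=3.2455
    cross y-line → (2,1), t=3.3232 (wall)
  → r_1 = 3.3232
beam 2: φ=0°, α=300°
  d=(0.5000,-0.8660)  start (3,5)  tX=0.3200 tY=0.2425  stride 1/|dx|=2.0000 1/|dy|=1.1547
    cross y-line → (3,4), t=0.2425
    cross x-line → (4,4), t=0.3200
    cross y-line → (4,3), t=1.3972
    cross x-line → (5,3), t=2.3200
    cross y-line → (5,2), t=2.5519
    cross y-line → (5,1), t=3.7066
    cross x-line → (6,1), t=4.3200
    cross y-line → (6,0), t=4.8613 (wall)
  → r_2 = 4.8613
beam 3: φ=45°, α=345°
  d=(0.9659,-0.2588)  start (3,5)  tX=0.1656 tY=0.8114  stride 1/|dx|=1.0353 1/|dy|=3.8637
    cross x-line → (4,5), t=0.1656
    cross y-line → (4,4), t=0.8114
    cross x-line → (5,4), t=1.2009
    cross x-line → (6,4), t=2.2362
    cross x-line → (7,4), t=3.2715
    cross x-line → (8,4), t=4.3067
    cross y-line → (8,3), t=4.6751
    cross x-line → (9,3), t=5.3420 (wall)
  → r_3 = 5.3420

ranges = [3.3232, 4.8613, 5.3420]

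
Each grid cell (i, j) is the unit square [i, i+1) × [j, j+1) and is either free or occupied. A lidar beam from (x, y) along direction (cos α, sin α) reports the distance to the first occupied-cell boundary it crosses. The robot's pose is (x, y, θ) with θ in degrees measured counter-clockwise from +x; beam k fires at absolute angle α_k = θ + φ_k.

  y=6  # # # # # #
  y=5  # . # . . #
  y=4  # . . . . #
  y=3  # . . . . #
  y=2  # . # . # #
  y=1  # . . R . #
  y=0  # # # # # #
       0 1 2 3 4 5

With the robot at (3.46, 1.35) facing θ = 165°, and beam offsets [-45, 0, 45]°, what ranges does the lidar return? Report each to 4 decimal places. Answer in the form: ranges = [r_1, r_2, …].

beam 1: φ=-45°, α=120°
  direction (-0.5000, 0.8660); cell (3,1); t to first gridline: x 0.9200, y 0.7506 (then +2.0000 / +1.1547)
    (3,2) via y @ 0.7506
    (2,2) via x @ 0.9200  # hit
  → r_1 = 0.9200
beam 2: φ=0°, α=165°
  direction (-0.9659, 0.2588); cell (3,1); t to first gridline: x 0.4762, y 2.5114 (then +1.0353 / +3.8637)
    (2,1) via x @ 0.4762
    (1,1) via x @ 1.5115
    (1,2) via y @ 2.5114
    (0,2) via x @ 2.5468  # hit
  → r_2 = 2.5468
beam 3: φ=45°, α=210°
  direction (-0.8660, -0.5000); cell (3,1); t to first gridline: x 0.5312, y 0.7000 (then +1.1547 / +2.0000)
    (2,1) via x @ 0.5312
    (2,0) via y @ 0.7000  # hit
  → r_3 = 0.7000

ranges = [0.9200, 2.5468, 0.7000]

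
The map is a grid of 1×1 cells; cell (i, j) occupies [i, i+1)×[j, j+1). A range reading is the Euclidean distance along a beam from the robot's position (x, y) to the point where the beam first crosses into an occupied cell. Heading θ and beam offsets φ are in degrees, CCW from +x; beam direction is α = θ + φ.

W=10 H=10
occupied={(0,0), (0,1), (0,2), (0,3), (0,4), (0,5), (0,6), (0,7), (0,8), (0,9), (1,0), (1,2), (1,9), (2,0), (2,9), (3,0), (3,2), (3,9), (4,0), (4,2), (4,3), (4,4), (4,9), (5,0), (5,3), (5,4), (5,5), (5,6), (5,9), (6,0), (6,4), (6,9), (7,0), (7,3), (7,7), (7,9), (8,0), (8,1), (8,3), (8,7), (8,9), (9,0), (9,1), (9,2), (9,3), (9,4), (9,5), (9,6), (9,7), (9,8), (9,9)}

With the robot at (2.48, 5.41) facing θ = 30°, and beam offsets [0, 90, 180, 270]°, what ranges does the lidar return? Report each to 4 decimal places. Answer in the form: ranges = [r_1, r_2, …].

ranges = [2.9098, 2.9600, 1.7090, 2.7828]

beam 1: φ=0°, α=30°
  direction (0.8660, 0.5000); cell (2,5); t to first gridline: x 0.6004, y 1.1800 (then +1.1547 / +2.0000)
    (3,5) via x @ 0.6004
    (3,6) via y @ 1.1800
    (4,6) via x @ 1.7551
    (5,6) via x @ 2.9098  # hit
  → r_1 = 2.9098
beam 2: φ=90°, α=120°
  direction (-0.5000, 0.8660); cell (2,5); t to first gridline: x 0.9600, y 0.6813 (then +2.0000 / +1.1547)
    (2,6) via y @ 0.6813
    (1,6) via x @ 0.9600
    (1,7) via y @ 1.8360
    (0,7) via x @ 2.9600  # hit
  → r_2 = 2.9600
beam 3: φ=180°, α=210°
  direction (-0.8660, -0.5000); cell (2,5); t to first gridline: x 0.5543, y 0.8200 (then +1.1547 / +2.0000)
    (1,5) via x @ 0.5543
    (1,4) via y @ 0.8200
    (0,4) via x @ 1.7090  # hit
  → r_3 = 1.7090
beam 4: φ=270°, α=300°
  direction (0.5000, -0.8660); cell (2,5); t to first gridline: x 1.0400, y 0.4734 (then +2.0000 / +1.1547)
    (2,4) via y @ 0.4734
    (3,4) via x @ 1.0400
    (3,3) via y @ 1.6281
    (3,2) via y @ 2.7828  # hit
  → r_4 = 2.7828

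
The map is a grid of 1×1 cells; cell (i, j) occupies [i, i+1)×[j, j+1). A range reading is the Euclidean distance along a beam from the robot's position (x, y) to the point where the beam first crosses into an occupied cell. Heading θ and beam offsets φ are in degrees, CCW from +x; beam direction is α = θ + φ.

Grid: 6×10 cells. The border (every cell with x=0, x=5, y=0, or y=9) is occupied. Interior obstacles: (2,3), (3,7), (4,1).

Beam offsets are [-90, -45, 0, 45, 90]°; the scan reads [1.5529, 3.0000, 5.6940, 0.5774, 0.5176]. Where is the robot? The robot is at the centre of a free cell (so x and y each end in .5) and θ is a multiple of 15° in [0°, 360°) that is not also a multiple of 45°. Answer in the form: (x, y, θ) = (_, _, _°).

(x, y, θ) = (3.5, 3.5, 105°)

Candidates: 29 free-cell centres × 16 headings = 464 poses. Raycast each; keep the one whose scan matches to 4 dp.
  (4.5, 6.5, 75°): beam 1 = 0.5176 ≠ 1.5529 ✗
  (1.5, 3.5, 330°): beam 1 = 1.0000 ≠ 1.5529 ✗
  (4.5, 7.5, 165°): beam 2 = 1.7321 ≠ 3.0000 ✗
  (3.5, 6.5, 255°): beam 1 = 2.5882 ≠ 1.5529 ✗
  …
  (3.5, 3.5, 105°): r_1=1.5529, r_2=3.0000, r_3=5.6940, r_4=0.5774, r_5=0.5176 — all match ✓
Only this pose fits every beam.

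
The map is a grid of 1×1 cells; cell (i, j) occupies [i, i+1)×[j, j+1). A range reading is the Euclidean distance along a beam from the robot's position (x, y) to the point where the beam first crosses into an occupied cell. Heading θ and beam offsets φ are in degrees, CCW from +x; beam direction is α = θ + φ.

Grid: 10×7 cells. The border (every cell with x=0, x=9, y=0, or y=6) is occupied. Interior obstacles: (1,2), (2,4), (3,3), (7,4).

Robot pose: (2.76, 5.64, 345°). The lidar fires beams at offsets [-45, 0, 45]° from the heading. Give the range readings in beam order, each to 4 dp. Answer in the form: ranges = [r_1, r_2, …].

beam 1: φ=-45°, α=300°
  dir = (cos 300°, sin 300°) = (0.5000, -0.8660); from cell (2,5)
  next x-line at t=0.4800, next y-line at t=0.7390; Δt_x=2.0000, Δt_y=1.1547
    x: enter (3,5) at t=0.4800
    y: enter (3,4) at t=0.7390
    y: enter (3,3) at t=1.8937 ← occupied
  → r_1 = 1.8937
beam 2: φ=0°, α=345°
  dir = (cos 345°, sin 345°) = (0.9659, -0.2588); from cell (2,5)
  next x-line at t=0.2485, next y-line at t=2.4728; Δt_x=1.0353, Δt_y=3.8637
    x: enter (3,5) at t=0.2485
    x: enter (4,5) at t=1.2837
    x: enter (5,5) at t=2.3190
    y: enter (5,4) at t=2.4728
    x: enter (6,4) at t=3.3543
    x: enter (7,4) at t=4.3896 ← occupied
  → r_2 = 4.3896
beam 3: φ=45°, α=30°
  dir = (cos 30°, sin 30°) = (0.8660, 0.5000); from cell (2,5)
  next x-line at t=0.2771, next y-line at t=0.7200; Δt_x=1.1547, Δt_y=2.0000
    x: enter (3,5) at t=0.2771
    y: enter (3,6) at t=0.7200 ← occupied
  → r_3 = 0.7200

ranges = [1.8937, 4.3896, 0.7200]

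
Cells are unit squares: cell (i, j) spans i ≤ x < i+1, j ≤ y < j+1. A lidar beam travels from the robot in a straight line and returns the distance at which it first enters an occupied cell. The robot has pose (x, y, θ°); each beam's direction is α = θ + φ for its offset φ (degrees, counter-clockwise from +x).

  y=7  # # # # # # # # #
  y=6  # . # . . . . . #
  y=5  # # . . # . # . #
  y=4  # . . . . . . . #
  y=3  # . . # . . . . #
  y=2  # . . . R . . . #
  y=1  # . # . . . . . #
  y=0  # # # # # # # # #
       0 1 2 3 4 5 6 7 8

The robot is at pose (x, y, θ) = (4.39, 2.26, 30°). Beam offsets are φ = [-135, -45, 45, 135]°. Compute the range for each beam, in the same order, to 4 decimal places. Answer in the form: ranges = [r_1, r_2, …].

ranges = [1.3044, 3.7373, 4.9072, 3.5096]

beam 1: φ=-135°, α=255°
  d=(-0.2588,-0.9659)  start (4,2)  tX=1.5068 tY=0.2692  stride 1/|dx|=3.8637 1/|dy|=1.0353
    cross y-line → (4,1), t=0.2692
    cross y-line → (4,0), t=1.3044 (wall)
  → r_1 = 1.3044
beam 2: φ=-45°, α=345°
  d=(0.9659,-0.2588)  start (4,2)  tX=0.6315 tY=1.0046  stride 1/|dx|=1.0353 1/|dy|=3.8637
    cross x-line → (5,2), t=0.6315
    cross y-line → (5,1), t=1.0046
    cross x-line → (6,1), t=1.6668
    cross x-line → (7,1), t=2.7021
    cross x-line → (8,1), t=3.7373 (wall)
  → r_2 = 3.7373
beam 3: φ=45°, α=75°
  d=(0.2588,0.9659)  start (4,2)  tX=2.3569 tY=0.7661  stride 1/|dx|=3.8637 1/|dy|=1.0353
    cross y-line → (4,3), t=0.7661
    cross y-line → (4,4), t=1.8014
    cross x-line → (5,4), t=2.3569
    cross y-line → (5,5), t=2.8367
    cross y-line → (5,6), t=3.8719
    cross y-line → (5,7), t=4.9072 (wall)
  → r_3 = 4.9072
beam 4: φ=135°, α=165°
  d=(-0.9659,0.2588)  start (4,2)  tX=0.4038 tY=2.8591  stride 1/|dx|=1.0353 1/|dy|=3.8637
    cross x-line → (3,2), t=0.4038
    cross x-line → (2,2), t=1.4390
    cross x-line → (1,2), t=2.4743
    cross y-line → (1,3), t=2.8591
    cross x-line → (0,3), t=3.5096 (wall)
  → r_4 = 3.5096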